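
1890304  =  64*29536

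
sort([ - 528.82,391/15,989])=[ - 528.82 , 391/15, 989]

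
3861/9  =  429 = 429.00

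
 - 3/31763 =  - 1 + 31760/31763 = - 0.00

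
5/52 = 5/52 = 0.10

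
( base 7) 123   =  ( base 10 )66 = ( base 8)102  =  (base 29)28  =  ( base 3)2110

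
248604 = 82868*3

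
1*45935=45935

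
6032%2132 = 1768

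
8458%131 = 74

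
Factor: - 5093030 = - 2^1*5^1 * 17^1 * 29959^1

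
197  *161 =31717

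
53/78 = 53/78 = 0.68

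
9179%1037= 883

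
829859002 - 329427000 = 500432002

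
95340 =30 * 3178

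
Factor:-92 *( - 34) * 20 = 62560 = 2^5* 5^1 * 17^1*  23^1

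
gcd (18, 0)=18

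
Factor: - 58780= - 2^2*5^1*2939^1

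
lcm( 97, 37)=3589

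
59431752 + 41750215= 101181967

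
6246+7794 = 14040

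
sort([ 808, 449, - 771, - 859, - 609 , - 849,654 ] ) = [ - 859,-849, - 771,  -  609,  449, 654,808] 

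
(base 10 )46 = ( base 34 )1c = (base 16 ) 2E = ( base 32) 1E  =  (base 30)1g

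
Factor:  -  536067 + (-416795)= - 952862 = - 2^1*347^1*1373^1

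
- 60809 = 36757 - 97566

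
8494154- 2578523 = 5915631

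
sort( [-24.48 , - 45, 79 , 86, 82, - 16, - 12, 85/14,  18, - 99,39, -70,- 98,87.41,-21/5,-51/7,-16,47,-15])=[ -99, -98, - 70 , - 45 , - 24.48, - 16, - 16 , - 15, - 12,  -  51/7, - 21/5,85/14,18,39,47,79, 82,86, 87.41]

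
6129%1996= 141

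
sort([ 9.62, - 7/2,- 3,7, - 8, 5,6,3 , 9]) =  [ - 8, - 7/2 ,  -  3,3, 5,6,7,9,9.62]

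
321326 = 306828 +14498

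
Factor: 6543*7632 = 49936176 = 2^4*3^4*53^1*727^1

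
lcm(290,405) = 23490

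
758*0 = 0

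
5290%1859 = 1572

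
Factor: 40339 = 13^1*29^1*107^1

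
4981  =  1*4981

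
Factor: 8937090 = 2^1*3^2*5^1 *199^1 * 499^1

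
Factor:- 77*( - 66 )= 5082 = 2^1*3^1*7^1*11^2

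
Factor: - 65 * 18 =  - 2^1*3^2 *5^1*13^1 = -1170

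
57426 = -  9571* ( - 6) 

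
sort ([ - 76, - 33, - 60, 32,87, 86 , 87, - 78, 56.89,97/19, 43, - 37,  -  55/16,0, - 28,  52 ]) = [- 78, - 76, - 60,  -  37, - 33, - 28, - 55/16 , 0, 97/19 , 32, 43, 52, 56.89, 86,87, 87]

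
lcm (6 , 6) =6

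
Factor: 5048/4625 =2^3*5^( - 3 )*37^( - 1 )*631^1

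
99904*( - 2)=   -  199808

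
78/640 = 39/320 = 0.12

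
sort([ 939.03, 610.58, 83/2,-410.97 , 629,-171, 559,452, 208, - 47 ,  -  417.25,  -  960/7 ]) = [-417.25, - 410.97,-171 ,-960/7, - 47,83/2, 208,452, 559,  610.58,629 , 939.03 ] 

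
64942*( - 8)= -519536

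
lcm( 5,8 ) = 40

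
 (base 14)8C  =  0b1111100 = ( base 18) 6G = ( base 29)48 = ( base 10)124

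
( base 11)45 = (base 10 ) 49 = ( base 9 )54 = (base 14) 37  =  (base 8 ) 61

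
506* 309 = 156354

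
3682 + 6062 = 9744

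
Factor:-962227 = - 7^1 * 101^1*1361^1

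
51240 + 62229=113469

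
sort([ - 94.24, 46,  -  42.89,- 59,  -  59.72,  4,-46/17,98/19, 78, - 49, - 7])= [ - 94.24,-59.72, - 59, - 49, - 42.89, - 7, - 46/17,4,98/19, 46,78]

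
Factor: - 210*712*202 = -30203040  =  - 2^5 * 3^1*5^1*7^1* 89^1*101^1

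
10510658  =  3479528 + 7031130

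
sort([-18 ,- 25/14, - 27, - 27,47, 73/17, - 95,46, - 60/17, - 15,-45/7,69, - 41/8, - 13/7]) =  [  -  95, - 27, - 27, -18,- 15,-45/7, - 41/8, - 60/17, - 13/7, - 25/14, 73/17, 46,  47, 69 ]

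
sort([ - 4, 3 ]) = [-4,  3 ] 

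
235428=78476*3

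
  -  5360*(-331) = 1774160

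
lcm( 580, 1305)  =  5220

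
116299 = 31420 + 84879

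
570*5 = 2850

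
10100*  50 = 505000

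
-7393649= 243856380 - 251250029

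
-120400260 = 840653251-961053511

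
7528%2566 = 2396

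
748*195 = 145860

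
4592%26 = 16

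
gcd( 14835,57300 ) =15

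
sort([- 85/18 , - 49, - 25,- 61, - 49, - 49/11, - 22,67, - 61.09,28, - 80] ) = [ - 80,  -  61.09,  -  61, - 49, - 49, - 25,- 22,-85/18, -49/11,28,67 ] 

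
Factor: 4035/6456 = 5/8 = 2^( - 3) * 5^1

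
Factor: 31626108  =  2^2*3^2*19^1*46237^1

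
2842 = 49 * 58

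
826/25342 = 413/12671 = 0.03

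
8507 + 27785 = 36292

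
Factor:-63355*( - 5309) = 336351695  =  5^1*5309^1*  12671^1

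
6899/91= 75+74/91 = 75.81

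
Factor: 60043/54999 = 3^ ( - 4 ) * 7^( - 1)*619^1= 619/567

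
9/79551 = 1/8839 = 0.00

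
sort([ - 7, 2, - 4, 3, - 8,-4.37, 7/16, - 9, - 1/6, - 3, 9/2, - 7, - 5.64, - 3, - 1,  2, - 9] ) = [  -  9, - 9, - 8,- 7, - 7,-5.64 ,-4.37,- 4, - 3, - 3 , - 1,  -  1/6,7/16, 2, 2, 3,  9/2]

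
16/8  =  2=2.00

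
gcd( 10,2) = 2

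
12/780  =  1/65 = 0.02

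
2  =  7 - 5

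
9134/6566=1 + 1284/3283=1.39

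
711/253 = 2 + 205/253 = 2.81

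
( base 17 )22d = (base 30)KP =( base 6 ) 2521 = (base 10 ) 625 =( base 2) 1001110001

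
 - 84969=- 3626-81343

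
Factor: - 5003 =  - 5003^1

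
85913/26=3304 + 9/26 = 3304.35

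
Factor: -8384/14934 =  - 32/57  =  - 2^5 * 3^ (-1 )*19^( - 1 ) 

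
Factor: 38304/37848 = 84/83= 2^2 * 3^1*7^1*83^(-1)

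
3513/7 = 3513/7 = 501.86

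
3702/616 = 1851/308 = 6.01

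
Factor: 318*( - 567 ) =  -2^1*3^5*7^1*53^1 = -  180306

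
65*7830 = 508950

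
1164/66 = 17 + 7/11 = 17.64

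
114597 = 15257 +99340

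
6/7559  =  6/7559 = 0.00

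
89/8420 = 89/8420 = 0.01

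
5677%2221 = 1235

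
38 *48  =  1824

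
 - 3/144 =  - 1/48 = - 0.02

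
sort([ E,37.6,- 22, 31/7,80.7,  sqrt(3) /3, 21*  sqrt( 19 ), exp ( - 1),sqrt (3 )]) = [ - 22, exp( - 1),sqrt(3)/3, sqrt( 3 ), E  ,  31/7 , 37.6,80.7,21*sqrt( 19)]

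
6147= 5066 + 1081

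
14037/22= 638 + 1/22 = 638.05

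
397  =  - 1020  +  1417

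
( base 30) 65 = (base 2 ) 10111001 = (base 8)271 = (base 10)185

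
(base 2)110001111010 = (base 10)3194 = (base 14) 1242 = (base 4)301322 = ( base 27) 4a8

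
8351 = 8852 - 501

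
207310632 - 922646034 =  - 715335402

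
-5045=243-5288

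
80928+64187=145115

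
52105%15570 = 5395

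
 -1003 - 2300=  - 3303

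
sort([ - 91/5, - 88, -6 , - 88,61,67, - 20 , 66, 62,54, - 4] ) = [ - 88, - 88, - 20, - 91/5, - 6, - 4,54, 61, 62, 66, 67]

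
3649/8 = 3649/8 = 456.12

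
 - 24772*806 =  - 19966232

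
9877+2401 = 12278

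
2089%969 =151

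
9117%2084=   781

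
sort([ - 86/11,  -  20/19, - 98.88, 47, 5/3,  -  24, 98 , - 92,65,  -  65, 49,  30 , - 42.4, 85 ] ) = [ - 98.88, - 92,  -  65, - 42.4,-24, - 86/11, - 20/19,5/3,30,47,49, 65, 85,  98]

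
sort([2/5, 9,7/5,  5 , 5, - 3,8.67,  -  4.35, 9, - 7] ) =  [  -  7, - 4.35, - 3 , 2/5,7/5,  5,5, 8.67, 9 , 9]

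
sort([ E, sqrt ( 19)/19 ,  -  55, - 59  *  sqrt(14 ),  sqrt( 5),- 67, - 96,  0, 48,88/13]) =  [ - 59*sqrt( 14 ), -96, - 67, - 55,0, sqrt( 19 )/19,  sqrt( 5), E , 88/13, 48]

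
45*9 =405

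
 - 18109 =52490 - 70599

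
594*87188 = 51789672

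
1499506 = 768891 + 730615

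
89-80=9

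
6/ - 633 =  - 2/211=-  0.01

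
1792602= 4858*369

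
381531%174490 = 32551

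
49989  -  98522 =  - 48533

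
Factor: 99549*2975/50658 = 2^( - 1)*3^3*5^2*7^1*17^1*1229^1*8443^( - 1 ) = 98719425/16886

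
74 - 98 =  -24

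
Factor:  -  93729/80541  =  -3^( - 2)*19^( - 1)*199^1   =  - 199/171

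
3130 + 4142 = 7272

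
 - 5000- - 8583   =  3583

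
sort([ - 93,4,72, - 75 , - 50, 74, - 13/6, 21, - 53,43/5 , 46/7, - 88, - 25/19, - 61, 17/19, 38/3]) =[ - 93 , - 88, - 75,-61,-53 ,-50,-13/6, -25/19,17/19,  4, 46/7,43/5,38/3,21,72, 74]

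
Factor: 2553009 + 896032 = 3449041 = 1303^1*2647^1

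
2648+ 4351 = 6999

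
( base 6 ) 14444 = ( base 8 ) 4434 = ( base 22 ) 4I0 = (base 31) 2d7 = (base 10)2332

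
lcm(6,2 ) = 6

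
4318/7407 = 4318/7407 = 0.58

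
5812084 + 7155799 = 12967883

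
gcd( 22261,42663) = 1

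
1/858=1/858=0.00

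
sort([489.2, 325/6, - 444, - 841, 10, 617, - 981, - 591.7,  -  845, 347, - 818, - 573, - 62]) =[ - 981, - 845, -841, - 818, - 591.7, - 573, - 444, - 62,10, 325/6 , 347, 489.2,617 ] 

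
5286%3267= 2019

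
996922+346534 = 1343456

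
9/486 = 1/54 = 0.02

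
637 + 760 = 1397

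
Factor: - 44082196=-2^2*71^1*155219^1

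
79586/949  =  83+63/73 = 83.86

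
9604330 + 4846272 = 14450602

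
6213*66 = 410058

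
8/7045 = 8/7045 = 0.00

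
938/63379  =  938/63379= 0.01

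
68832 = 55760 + 13072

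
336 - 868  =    -  532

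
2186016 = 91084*24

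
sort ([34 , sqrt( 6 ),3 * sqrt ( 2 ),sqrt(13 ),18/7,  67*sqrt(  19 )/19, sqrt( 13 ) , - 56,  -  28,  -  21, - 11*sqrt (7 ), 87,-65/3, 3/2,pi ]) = [-56,-11*sqrt(7), - 28, - 65/3,-21,3/2,sqrt(6), 18/7 , pi,sqrt( 13),sqrt( 13 ), 3*sqrt( 2 ),67*sqrt (19)/19,34,87]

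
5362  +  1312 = 6674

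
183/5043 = 61/1681 = 0.04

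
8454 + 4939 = 13393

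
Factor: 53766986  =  2^1*7^1 * 13^1 * 29^1*61^1 * 167^1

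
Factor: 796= 2^2* 199^1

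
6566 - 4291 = 2275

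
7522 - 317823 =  - 310301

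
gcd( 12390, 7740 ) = 30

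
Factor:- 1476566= - 2^1*7^2*13^1*19^1*61^1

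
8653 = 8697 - 44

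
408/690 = 68/115 = 0.59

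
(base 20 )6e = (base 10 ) 134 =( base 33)42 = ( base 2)10000110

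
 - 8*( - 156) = 1248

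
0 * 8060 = 0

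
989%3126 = 989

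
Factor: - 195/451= -3^1*5^1*11^(-1 ) * 13^1 * 41^ ( - 1 )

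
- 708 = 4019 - 4727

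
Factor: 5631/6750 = 2^(-1) *3^(-2 ) * 5^( - 3) * 1877^1 = 1877/2250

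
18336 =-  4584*( - 4)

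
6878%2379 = 2120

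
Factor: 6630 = 2^1 * 3^1 * 5^1 * 13^1 * 17^1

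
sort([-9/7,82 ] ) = [-9/7, 82] 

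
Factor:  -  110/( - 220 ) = 1/2 = 2^( - 1) 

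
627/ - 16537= - 627/16537 =- 0.04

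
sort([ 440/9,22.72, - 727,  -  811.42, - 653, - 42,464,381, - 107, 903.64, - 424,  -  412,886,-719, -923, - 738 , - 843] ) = [ - 923, - 843, - 811.42,- 738, - 727, - 719, - 653, - 424, - 412, - 107  ,-42,22.72, 440/9,381,  464,886,  903.64] 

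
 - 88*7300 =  - 642400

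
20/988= 5/247 = 0.02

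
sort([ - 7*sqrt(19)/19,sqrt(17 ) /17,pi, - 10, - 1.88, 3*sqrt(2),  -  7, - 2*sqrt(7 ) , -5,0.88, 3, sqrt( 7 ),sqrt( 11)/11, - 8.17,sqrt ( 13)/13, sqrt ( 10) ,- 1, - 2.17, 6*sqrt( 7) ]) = [ - 10,- 8.17, - 7, - 2*sqrt( 7),-5, - 2.17,  -  1.88,-7 * sqrt(19 )/19, - 1,sqrt(17 )/17,sqrt( 13)/13, sqrt (11)/11, 0.88,  sqrt( 7),  3,pi,sqrt(10 ) , 3*sqrt(  2), 6*sqrt(7)] 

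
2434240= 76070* 32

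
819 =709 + 110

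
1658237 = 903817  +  754420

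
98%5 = 3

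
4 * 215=860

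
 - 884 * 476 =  - 420784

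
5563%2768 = 27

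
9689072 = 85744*113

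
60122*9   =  541098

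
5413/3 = 5413/3 = 1804.33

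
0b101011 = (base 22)1l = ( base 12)37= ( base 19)25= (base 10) 43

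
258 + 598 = 856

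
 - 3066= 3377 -6443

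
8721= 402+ 8319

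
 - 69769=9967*( - 7)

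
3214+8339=11553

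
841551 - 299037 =542514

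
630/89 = 7+7/89 = 7.08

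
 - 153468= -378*406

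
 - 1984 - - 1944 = - 40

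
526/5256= 263/2628 =0.10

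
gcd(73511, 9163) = 1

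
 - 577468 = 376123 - 953591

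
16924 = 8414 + 8510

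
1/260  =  1/260 = 0.00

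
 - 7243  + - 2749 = -9992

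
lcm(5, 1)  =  5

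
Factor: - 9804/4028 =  - 3^1*43^1*53^ (-1)=- 129/53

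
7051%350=51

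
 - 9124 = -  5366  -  3758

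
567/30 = 18  +  9/10 = 18.90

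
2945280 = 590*4992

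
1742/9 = 193 + 5/9 = 193.56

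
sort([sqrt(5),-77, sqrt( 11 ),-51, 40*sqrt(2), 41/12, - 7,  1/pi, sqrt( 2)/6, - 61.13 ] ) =[ - 77, - 61.13, - 51,  -  7, sqrt (2)/6, 1/pi,sqrt( 5),sqrt(11),41/12,40*sqrt( 2 )]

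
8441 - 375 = 8066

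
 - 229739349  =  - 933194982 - -703455633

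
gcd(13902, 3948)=42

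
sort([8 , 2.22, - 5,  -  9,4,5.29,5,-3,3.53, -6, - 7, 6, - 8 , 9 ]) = [-9,-8,-7,-6,  -  5, - 3, 2.22,3.53,4,5, 5.29,  6,8,9 ]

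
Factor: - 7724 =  - 2^2*1931^1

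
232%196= 36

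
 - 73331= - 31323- 42008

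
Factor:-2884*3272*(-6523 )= 2^5 * 7^1 * 11^1 * 103^1*409^1*593^1 = 61553950304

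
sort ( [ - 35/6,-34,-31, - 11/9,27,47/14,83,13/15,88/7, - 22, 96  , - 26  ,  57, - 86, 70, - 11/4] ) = [ - 86, - 34,-31, - 26,-22,-35/6, - 11/4,-11/9,13/15,47/14,88/7,27,  57 , 70,83, 96]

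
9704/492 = 2426/123=19.72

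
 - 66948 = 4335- 71283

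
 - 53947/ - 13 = 4149 + 10/13 = 4149.77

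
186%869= 186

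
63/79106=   63/79106 = 0.00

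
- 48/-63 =16/21 = 0.76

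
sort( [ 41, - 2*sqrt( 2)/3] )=[ - 2*sqrt( 2 )/3  ,  41] 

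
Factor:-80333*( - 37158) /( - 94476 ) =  - 497502269/15746 = - 2^( - 1)*11^2*67^1*109^1*563^1* 7873^(-1)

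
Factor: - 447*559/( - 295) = 249873/295 = 3^1 *5^ ( - 1)*13^1*43^1* 59^( - 1) * 149^1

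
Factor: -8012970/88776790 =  - 3^2 * 7^2*23^1*79^1*8877679^( -1) = - 801297/8877679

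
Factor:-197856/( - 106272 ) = 3^( - 1 )*41^( -1) * 229^1 = 229/123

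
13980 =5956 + 8024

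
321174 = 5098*63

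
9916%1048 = 484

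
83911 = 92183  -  8272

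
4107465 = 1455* 2823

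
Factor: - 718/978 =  - 3^(  -  1 ) * 163^( - 1 )* 359^1 = -  359/489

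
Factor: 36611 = 31^1*1181^1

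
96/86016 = 1/896=0.00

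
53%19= 15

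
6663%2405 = 1853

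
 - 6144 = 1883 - 8027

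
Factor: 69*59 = 3^1*23^1 * 59^1 = 4071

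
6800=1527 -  - 5273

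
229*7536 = 1725744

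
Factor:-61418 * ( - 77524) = 2^3*7^1*41^1*107^1*19381^1 = 4761369032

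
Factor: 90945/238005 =3^( - 1)*41^( - 1)*47^1 = 47/123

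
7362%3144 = 1074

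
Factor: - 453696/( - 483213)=151232/161071 = 2^6*17^1*139^1*161071^(-1)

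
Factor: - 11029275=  - 3^2  *  5^2*49019^1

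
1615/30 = 53 + 5/6= 53.83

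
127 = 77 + 50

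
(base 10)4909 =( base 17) ggd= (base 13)2308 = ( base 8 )11455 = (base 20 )C59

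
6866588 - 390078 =6476510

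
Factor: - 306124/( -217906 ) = 2^1 * 7^1*17^(-2)*29^1 = 406/289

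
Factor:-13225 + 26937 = 2^4*857^1 =13712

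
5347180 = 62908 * 85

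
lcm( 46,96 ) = 2208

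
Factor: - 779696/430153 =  - 2^4 * 443^( - 1)*971^( -1)*48731^1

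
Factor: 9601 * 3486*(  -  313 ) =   -  2^1*3^1*7^1* 83^1*313^1 * 9601^1=   -10475823918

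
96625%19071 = 1270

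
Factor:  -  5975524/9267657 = -2^2*3^ ( - 1)*7^(-1)*223^( -1 )*613^1 * 1979^( - 1)*2437^1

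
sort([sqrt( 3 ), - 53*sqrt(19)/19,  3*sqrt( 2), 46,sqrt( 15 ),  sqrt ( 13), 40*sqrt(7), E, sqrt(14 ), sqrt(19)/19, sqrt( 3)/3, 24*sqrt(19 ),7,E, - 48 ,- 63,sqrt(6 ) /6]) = [ - 63,  -  48, - 53*sqrt(19 ) /19, sqrt(19)/19,sqrt(6) /6,sqrt( 3)/3, sqrt(3 ),E, E, sqrt(13 ),sqrt(14),  sqrt (15),3*sqrt( 2),  7, 46, 24*sqrt(19) , 40*sqrt(7) ] 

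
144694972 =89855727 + 54839245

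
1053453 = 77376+976077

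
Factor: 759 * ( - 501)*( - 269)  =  102289671 = 3^2  *11^1*23^1*167^1*269^1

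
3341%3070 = 271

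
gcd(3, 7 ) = 1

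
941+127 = 1068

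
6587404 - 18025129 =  - 11437725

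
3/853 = 3/853 =0.00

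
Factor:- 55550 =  - 2^1*5^2*11^1*101^1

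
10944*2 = 21888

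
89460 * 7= 626220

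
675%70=45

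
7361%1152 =449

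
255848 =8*31981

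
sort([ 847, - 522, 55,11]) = [ - 522,11, 55,847 ] 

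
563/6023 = 563/6023= 0.09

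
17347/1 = 17347 = 17347.00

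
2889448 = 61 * 47368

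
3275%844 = 743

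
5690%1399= 94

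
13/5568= 13/5568  =  0.00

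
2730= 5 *546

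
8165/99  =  82  +  47/99=82.47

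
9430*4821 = 45462030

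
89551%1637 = 1153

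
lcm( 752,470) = 3760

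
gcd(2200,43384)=88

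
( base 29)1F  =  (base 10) 44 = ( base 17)2A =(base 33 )1B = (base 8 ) 54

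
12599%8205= 4394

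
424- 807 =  - 383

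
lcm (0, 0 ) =0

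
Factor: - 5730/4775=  - 2^1*3^1*5^( - 1 )  =  - 6/5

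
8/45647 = 8/45647=0.00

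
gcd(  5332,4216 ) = 124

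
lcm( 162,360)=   3240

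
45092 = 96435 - 51343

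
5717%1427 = 9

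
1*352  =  352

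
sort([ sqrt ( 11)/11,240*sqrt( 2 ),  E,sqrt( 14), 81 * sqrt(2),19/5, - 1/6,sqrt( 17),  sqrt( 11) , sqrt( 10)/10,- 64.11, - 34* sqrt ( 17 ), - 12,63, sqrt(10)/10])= [ - 34*sqrt(17), - 64.11, - 12, - 1/6,sqrt(11)/11, sqrt(10 ) /10 , sqrt( 10 )/10,E, sqrt( 11),sqrt ( 14),  19/5,sqrt(17 ), 63  ,  81*sqrt( 2),240*sqrt( 2)] 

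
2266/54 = 1133/27 = 41.96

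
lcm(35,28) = 140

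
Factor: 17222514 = 2^1* 3^1 * 631^1*4549^1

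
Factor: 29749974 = 2^1* 3^1*4958329^1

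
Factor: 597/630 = 199/210 = 2^ ( - 1)  *3^(-1)*5^ ( - 1)  *7^( - 1 )*199^1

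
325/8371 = 325/8371 =0.04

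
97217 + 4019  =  101236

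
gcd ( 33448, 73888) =8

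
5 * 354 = 1770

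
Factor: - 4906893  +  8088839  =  2^1*647^1*2459^1 = 3181946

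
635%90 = 5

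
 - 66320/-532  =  124 + 88/133 = 124.66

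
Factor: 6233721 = 3^1*13^1*159839^1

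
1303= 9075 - 7772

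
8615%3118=2379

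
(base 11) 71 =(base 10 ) 78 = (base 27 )2O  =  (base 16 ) 4E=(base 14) 58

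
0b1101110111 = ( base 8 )1567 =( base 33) qt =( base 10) 887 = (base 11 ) 737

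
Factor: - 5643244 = -2^2*1410811^1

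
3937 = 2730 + 1207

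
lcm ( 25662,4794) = 436254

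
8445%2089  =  89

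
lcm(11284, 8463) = 33852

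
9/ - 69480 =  - 1 + 7719/7720 = - 0.00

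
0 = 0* 7398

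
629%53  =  46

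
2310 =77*30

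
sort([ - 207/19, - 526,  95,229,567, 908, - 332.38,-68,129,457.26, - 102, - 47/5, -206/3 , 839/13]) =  [ - 526,-332.38,-102, - 206/3, - 68, - 207/19,  -  47/5, 839/13,  95,129 , 229, 457.26 , 567,908]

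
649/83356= 649/83356  =  0.01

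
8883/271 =8883/271=32.78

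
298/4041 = 298/4041 = 0.07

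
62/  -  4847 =-1+4785/4847 = - 0.01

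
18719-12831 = 5888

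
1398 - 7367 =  - 5969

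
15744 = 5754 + 9990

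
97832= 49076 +48756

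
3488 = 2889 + 599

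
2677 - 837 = 1840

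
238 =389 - 151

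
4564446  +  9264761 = 13829207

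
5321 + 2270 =7591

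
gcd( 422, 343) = 1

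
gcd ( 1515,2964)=3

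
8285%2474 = 863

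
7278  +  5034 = 12312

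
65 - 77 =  - 12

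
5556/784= 7 + 17/196= 7.09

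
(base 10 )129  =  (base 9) 153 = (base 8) 201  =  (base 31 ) 45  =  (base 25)54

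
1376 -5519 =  - 4143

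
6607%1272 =247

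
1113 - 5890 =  - 4777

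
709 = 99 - -610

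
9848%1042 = 470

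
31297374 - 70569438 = -39272064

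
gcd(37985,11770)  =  535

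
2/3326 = 1/1663 = 0.00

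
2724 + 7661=10385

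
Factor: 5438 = 2^1*2719^1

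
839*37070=31101730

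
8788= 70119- 61331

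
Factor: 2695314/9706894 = 1347657/4853447= 3^1*211^1*503^( - 1)*2129^1 * 9649^ ( - 1)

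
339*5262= 1783818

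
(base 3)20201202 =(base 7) 20210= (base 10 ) 4907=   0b1001100101011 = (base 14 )1b07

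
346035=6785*51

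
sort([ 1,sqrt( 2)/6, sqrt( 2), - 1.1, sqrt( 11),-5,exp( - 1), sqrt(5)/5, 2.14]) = [- 5, - 1.1,  sqrt( 2 ) /6,  exp( - 1),  sqrt(5)/5, 1,sqrt (2), 2.14,sqrt(11 )]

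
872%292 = 288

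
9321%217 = 207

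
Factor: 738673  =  13^1*56821^1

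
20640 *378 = 7801920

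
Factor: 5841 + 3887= 2^9*19^1 = 9728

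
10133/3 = 10133/3 = 3377.67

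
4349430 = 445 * 9774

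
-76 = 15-91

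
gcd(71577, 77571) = 27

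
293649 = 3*97883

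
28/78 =14/39 =0.36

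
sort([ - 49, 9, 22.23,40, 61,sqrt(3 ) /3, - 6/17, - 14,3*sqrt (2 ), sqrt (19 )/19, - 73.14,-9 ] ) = [ - 73.14, - 49,-14,- 9, -6/17, sqrt( 19 ) /19, sqrt(3 )/3, 3*sqrt( 2 ), 9, 22.23, 40, 61]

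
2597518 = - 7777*( - 334)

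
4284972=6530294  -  2245322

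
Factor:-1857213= - 3^2* 43^1*4799^1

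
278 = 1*278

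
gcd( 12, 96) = 12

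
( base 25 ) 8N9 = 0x15D0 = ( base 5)134314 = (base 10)5584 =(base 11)4217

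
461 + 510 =971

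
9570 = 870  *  11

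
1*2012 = 2012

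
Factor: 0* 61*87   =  0^1 =0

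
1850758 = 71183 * 26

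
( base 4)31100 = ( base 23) 1dk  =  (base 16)350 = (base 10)848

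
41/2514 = 41/2514=0.02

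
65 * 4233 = 275145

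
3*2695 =8085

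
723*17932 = 12964836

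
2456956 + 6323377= 8780333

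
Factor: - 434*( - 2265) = 983010 = 2^1*3^1*5^1 * 7^1*31^1*151^1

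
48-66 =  - 18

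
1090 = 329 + 761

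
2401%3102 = 2401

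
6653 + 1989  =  8642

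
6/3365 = 6/3365   =  0.00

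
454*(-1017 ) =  - 461718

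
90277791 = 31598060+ 58679731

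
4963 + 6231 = 11194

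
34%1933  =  34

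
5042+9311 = 14353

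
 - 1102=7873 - 8975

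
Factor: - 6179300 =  - 2^2*5^2  *61^1*1013^1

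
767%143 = 52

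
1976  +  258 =2234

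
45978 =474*97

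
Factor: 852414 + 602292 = 1454706=2^1*3^3*11^1*31^1*79^1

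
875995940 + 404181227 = 1280177167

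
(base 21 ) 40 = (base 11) 77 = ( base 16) 54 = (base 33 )2i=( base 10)84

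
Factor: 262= 2^1*131^1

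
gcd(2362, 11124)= 2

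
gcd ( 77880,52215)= 885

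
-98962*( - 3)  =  296886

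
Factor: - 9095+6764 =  - 3^2*7^1*37^1= - 2331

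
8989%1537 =1304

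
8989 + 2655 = 11644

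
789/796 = 789/796  =  0.99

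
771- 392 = 379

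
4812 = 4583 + 229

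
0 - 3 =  - 3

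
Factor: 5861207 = 11^1*37^1*14401^1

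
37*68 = 2516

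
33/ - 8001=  - 1 + 2656/2667  =  - 0.00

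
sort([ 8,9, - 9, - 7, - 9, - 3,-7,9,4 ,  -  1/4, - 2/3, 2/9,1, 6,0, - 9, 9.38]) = [ - 9,- 9, - 9, -7, - 7, - 3, - 2/3,-1/4,0,2/9, 1,4,  6, 8,  9 , 9,  9.38]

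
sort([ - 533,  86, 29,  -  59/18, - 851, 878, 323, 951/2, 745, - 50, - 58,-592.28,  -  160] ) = [ - 851,- 592.28, - 533, - 160, - 58,  -  50, - 59/18,29,86, 323, 951/2,  745, 878] 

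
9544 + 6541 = 16085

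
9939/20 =496  +  19/20 = 496.95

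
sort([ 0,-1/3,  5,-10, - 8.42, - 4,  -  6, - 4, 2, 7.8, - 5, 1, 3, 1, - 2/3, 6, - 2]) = [-10, -8.42, - 6,  -  5, - 4,  -  4, - 2, - 2/3, - 1/3, 0, 1, 1, 2 , 3, 5,  6 , 7.8] 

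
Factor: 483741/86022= 2^ ( - 1)*3^ ( - 4)*911^1 = 911/162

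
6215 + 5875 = 12090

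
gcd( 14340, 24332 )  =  4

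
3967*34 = 134878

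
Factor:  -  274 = - 2^1*137^1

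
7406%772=458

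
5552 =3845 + 1707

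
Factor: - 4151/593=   -  7^1 = - 7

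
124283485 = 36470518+87812967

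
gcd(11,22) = 11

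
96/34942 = 48/17471 =0.00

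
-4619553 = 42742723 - 47362276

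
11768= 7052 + 4716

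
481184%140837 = 58673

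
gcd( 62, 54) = 2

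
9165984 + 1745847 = 10911831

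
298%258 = 40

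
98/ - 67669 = - 2/1381=- 0.00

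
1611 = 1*1611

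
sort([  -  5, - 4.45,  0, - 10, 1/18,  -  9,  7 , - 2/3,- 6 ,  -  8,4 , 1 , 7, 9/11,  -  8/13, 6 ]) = [ - 10, - 9,-8, - 6, - 5,-4.45,-2/3, - 8/13, 0,1/18, 9/11, 1,4, 6,7,7 ] 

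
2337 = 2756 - 419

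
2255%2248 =7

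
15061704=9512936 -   -  5548768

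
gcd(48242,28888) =2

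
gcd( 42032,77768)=8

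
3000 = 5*600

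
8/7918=4/3959 = 0.00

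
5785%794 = 227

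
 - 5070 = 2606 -7676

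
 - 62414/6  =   - 31207/3 = -  10402.33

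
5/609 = 5/609= 0.01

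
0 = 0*697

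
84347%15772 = 5487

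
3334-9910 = -6576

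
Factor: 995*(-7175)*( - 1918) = 13692841750  =  2^1  *5^3*7^2*41^1*137^1*199^1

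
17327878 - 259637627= - 242309749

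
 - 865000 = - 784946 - 80054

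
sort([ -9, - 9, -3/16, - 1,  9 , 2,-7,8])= [  -  9, - 9,  -  7,  -  1 , - 3/16, 2, 8,9 ] 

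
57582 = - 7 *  (-8226)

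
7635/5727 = 2545/1909 = 1.33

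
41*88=3608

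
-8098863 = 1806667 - 9905530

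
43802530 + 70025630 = 113828160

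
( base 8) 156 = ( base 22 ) 50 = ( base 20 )5a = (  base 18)62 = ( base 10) 110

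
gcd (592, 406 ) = 2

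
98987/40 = 2474+ 27/40 = 2474.68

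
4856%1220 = 1196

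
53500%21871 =9758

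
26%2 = 0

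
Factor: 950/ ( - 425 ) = -2^1*17^( - 1)*19^1 = - 38/17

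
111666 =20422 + 91244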